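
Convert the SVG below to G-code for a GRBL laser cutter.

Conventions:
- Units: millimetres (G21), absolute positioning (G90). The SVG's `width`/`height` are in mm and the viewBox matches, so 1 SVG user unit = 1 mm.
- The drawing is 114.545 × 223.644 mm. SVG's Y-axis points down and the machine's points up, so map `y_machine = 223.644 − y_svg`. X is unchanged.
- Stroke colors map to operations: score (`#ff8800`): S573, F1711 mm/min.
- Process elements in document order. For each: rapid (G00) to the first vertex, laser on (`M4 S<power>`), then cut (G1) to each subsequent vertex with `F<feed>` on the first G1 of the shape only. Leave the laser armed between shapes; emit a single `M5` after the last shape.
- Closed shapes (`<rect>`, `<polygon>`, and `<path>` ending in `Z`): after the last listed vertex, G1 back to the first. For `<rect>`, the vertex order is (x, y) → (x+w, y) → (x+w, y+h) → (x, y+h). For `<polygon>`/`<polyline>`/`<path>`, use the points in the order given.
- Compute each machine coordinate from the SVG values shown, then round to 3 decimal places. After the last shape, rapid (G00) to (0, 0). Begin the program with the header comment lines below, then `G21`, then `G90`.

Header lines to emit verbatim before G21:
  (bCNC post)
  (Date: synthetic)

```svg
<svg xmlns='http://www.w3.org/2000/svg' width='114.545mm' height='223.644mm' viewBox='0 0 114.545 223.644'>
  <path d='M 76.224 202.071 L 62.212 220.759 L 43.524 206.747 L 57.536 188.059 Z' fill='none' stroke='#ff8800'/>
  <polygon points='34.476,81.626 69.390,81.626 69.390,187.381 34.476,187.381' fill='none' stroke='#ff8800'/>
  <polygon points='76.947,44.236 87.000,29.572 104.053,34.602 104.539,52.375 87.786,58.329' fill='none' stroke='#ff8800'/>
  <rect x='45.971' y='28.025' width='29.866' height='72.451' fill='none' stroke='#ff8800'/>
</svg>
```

1 u = 1 mm; y_m = 223.644 − y.

[1] `<path>` regular polygon, #ff8800→score S573 F1711: (76.224,21.573) → (62.212,2.885) → (43.524,16.897) → (57.536,35.585) → (76.224,21.573) (closed)

[2] `<polygon>` rectangle, #ff8800→score S573 F1711: (34.476,142.018) → (69.390,142.018) → (69.390,36.263) → (34.476,36.263) → (34.476,142.018) (closed)

[3] `<polygon>` regular polygon, #ff8800→score S573 F1711: (76.947,179.408) → (87.000,194.072) → (104.053,189.042) → (104.539,171.269) → (87.786,165.315) → (76.947,179.408) (closed)

[4] `<rect>` rectangle, #ff8800→score S573 F1711: (45.971,195.619) → (75.837,195.619) → (75.837,123.168) → (45.971,123.168) → (45.971,195.619) (closed)

(bCNC post)
(Date: synthetic)
G21
G90
G00 X76.224 Y21.573
M4 S573
G1 X62.212 Y2.885 F1711
G1 X43.524 Y16.897
G1 X57.536 Y35.585
G1 X76.224 Y21.573
G00 X34.476 Y142.018
M4 S573
G1 X69.390 Y142.018 F1711
G1 X69.390 Y36.263
G1 X34.476 Y36.263
G1 X34.476 Y142.018
G00 X76.947 Y179.408
M4 S573
G1 X87.000 Y194.072 F1711
G1 X104.053 Y189.042
G1 X104.539 Y171.269
G1 X87.786 Y165.315
G1 X76.947 Y179.408
G00 X45.971 Y195.619
M4 S573
G1 X75.837 Y195.619 F1711
G1 X75.837 Y123.168
G1 X45.971 Y123.168
G1 X45.971 Y195.619
M5
G00 X0.000 Y0.000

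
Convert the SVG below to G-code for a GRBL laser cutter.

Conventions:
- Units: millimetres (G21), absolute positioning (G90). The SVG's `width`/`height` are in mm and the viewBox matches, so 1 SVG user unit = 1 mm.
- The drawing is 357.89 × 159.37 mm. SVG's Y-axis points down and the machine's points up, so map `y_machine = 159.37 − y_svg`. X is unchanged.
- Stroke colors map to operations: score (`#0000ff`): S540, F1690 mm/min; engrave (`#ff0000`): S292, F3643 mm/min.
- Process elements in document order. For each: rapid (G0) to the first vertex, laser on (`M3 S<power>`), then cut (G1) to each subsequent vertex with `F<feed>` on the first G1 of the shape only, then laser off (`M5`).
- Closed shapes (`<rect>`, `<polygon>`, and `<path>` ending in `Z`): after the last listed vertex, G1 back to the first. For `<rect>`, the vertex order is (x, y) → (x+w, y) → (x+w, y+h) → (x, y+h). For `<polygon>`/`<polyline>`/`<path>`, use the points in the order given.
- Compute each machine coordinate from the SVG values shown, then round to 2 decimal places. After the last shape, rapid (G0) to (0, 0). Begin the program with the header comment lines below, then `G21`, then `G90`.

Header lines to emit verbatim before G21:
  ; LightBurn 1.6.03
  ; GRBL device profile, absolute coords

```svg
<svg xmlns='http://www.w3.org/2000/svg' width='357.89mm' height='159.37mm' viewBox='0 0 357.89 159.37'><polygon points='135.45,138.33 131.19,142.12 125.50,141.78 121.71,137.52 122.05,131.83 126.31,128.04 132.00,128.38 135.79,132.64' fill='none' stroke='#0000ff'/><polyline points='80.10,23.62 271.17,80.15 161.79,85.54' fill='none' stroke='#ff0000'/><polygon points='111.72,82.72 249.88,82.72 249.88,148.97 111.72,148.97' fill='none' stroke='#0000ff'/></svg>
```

; LightBurn 1.6.03
; GRBL device profile, absolute coords
G21
G90
G0 X135.45 Y21.04
M3 S540
G1 X131.19 Y17.25 F1690
G1 X125.50 Y17.59
G1 X121.71 Y21.85
G1 X122.05 Y27.54
G1 X126.31 Y31.33
G1 X132.00 Y30.99
G1 X135.79 Y26.73
G1 X135.45 Y21.04
M5
G0 X80.10 Y135.75
M3 S292
G1 X271.17 Y79.22 F3643
G1 X161.79 Y73.83
M5
G0 X111.72 Y76.65
M3 S540
G1 X249.88 Y76.65 F1690
G1 X249.88 Y10.40
G1 X111.72 Y10.40
G1 X111.72 Y76.65
M5
G0 X0.00 Y0.00

1 u = 1 mm; y_m = 159.37 − y.

[1] `<polygon>` regular polygon, #0000ff→score S540 F1690: (135.45,21.04) → (131.19,17.25) → (125.50,17.59) → (121.71,21.85) → (122.05,27.54) → (126.31,31.33) → (132.00,30.99) → (135.79,26.73) → (135.45,21.04) (closed)

[2] `<polyline>` open polyline, #ff0000→engrave S292 F3643: (80.10,135.75) → (271.17,79.22) → (161.79,73.83)

[3] `<polygon>` rectangle, #0000ff→score S540 F1690: (111.72,76.65) → (249.88,76.65) → (249.88,10.40) → (111.72,10.40) → (111.72,76.65) (closed)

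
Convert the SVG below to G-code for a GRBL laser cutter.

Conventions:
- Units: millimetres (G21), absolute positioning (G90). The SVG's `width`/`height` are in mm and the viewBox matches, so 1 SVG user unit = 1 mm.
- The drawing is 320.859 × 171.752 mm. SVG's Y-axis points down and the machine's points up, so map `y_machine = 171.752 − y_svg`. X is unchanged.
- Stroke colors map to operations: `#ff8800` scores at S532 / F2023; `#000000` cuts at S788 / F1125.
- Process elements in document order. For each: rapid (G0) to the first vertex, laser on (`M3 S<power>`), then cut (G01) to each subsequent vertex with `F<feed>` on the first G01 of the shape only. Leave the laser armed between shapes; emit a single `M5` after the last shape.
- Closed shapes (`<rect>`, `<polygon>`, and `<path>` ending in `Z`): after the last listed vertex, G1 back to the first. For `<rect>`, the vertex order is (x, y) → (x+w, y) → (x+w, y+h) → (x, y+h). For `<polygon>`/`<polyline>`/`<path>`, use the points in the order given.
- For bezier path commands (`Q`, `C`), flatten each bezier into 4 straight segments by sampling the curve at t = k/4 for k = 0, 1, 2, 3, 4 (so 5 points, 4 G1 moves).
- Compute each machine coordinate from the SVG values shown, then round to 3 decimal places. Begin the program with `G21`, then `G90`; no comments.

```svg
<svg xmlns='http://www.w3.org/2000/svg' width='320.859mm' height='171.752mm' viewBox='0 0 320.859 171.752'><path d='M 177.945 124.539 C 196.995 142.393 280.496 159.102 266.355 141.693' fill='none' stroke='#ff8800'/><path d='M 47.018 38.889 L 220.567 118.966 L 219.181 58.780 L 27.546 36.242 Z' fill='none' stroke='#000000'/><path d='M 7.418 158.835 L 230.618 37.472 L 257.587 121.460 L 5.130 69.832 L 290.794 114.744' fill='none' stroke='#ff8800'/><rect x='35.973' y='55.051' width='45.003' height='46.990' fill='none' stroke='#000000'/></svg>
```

G21
G90
G0 X177.945 Y47.213
M3 S532
G01 X201.784 Y34.552 F2023
G01 X234.597 Y25.412
G01 X261.186 Y22.884
G01 X266.355 Y30.059
G0 X47.018 Y132.863
M3 S788
G01 X220.567 Y52.786 F1125
G01 X219.181 Y112.972
G01 X27.546 Y135.510
G01 X47.018 Y132.863
G0 X7.418 Y12.917
M3 S532
G01 X230.618 Y134.280 F2023
G01 X257.587 Y50.292
G01 X5.130 Y101.920
G01 X290.794 Y57.008
G0 X35.973 Y116.701
M3 S788
G01 X80.976 Y116.701 F1125
G01 X80.976 Y69.711
G01 X35.973 Y69.711
G01 X35.973 Y116.701
M5

1 u = 1 mm; y_m = 171.752 − y.

[1] `<path>` cubic bezier, #ff8800→score S532 F2023: (177.945,47.213) → (201.784,34.552) → (234.597,25.412) → (261.186,22.884) → (266.355,30.059)

[2] `<path>` closed polygon, #000000→cut S788 F1125: (47.018,132.863) → (220.567,52.786) → (219.181,112.972) → (27.546,135.510) → (47.018,132.863) (closed)

[3] `<path>` open polyline, #ff8800→score S532 F2023: (7.418,12.917) → (230.618,134.280) → (257.587,50.292) → (5.130,101.920) → (290.794,57.008)

[4] `<rect>` rectangle, #000000→cut S788 F1125: (35.973,116.701) → (80.976,116.701) → (80.976,69.711) → (35.973,69.711) → (35.973,116.701) (closed)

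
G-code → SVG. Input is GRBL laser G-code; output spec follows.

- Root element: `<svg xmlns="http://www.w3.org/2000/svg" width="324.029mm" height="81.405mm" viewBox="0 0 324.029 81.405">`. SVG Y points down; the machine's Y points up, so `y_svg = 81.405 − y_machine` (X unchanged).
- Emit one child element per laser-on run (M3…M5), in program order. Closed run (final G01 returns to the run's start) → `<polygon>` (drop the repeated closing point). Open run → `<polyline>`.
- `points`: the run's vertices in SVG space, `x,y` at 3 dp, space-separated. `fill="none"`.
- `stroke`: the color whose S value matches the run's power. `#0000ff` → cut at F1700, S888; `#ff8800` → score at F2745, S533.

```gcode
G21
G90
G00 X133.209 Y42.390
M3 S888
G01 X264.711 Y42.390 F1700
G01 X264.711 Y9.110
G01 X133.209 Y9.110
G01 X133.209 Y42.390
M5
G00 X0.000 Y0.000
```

<svg xmlns="http://www.w3.org/2000/svg" width="324.029mm" height="81.405mm" viewBox="0 0 324.029 81.405">
  <polygon points="133.209,39.015 264.711,39.015 264.711,72.295 133.209,72.295" fill="none" stroke="#0000ff"/>
</svg>

Machine Y-up, SVG Y-down with viewBox height 81.405, so y_svg = 81.405 − y_machine; X carries over. Every run uses S888, so all elements get stroke `#0000ff` (cut).

Run 1: The run returns to its start, so emit a `<polygon>` with points (Y-flipped): 133.209,39.015 264.711,39.015 264.711,72.295 133.209,72.295.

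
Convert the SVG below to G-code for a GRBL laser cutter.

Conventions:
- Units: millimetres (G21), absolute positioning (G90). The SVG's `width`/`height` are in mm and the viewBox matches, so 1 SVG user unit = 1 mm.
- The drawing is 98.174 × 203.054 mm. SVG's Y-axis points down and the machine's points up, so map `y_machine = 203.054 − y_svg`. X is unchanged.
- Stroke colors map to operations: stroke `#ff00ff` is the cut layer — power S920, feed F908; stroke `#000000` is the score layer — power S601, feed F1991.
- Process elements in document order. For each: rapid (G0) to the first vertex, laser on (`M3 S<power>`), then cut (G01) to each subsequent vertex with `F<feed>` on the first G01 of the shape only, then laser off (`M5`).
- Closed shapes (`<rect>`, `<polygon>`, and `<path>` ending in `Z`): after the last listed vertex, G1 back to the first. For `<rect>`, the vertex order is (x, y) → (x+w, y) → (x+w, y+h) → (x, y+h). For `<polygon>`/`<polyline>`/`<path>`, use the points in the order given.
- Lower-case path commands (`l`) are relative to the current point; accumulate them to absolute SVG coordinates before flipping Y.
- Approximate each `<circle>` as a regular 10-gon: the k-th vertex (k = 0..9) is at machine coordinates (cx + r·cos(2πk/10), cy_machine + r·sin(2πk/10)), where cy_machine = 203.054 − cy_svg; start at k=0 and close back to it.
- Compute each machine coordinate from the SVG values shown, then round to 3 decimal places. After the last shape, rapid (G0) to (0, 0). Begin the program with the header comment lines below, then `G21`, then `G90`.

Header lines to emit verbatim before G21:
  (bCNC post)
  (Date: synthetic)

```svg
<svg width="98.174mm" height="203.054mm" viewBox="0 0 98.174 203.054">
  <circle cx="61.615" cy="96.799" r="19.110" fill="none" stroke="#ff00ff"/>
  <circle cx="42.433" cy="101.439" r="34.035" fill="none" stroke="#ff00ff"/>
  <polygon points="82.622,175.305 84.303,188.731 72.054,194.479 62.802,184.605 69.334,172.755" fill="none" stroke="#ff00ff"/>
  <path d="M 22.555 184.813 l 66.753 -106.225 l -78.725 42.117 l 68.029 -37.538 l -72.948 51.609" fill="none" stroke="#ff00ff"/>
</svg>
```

(bCNC post)
(Date: synthetic)
G21
G90
G0 X80.725 Y106.255
M3 S920
G01 X77.075 Y117.488 F908
G01 X67.520 Y124.430
G01 X55.710 Y124.430
G01 X46.155 Y117.488
G01 X42.505 Y106.255
G01 X46.155 Y95.022
G01 X55.710 Y88.080
G01 X67.520 Y88.080
G01 X77.075 Y95.022
G01 X80.725 Y106.255
M5
G0 X76.468 Y101.615
M3 S920
G01 X69.968 Y121.620 F908
G01 X52.950 Y133.984
G01 X31.916 Y133.984
G01 X14.898 Y121.620
G01 X8.398 Y101.615
G01 X14.898 Y81.610
G01 X31.916 Y69.246
G01 X52.950 Y69.246
G01 X69.968 Y81.610
G01 X76.468 Y101.615
M5
G0 X82.622 Y27.749
M3 S920
G01 X84.303 Y14.323 F908
G01 X72.054 Y8.575
G01 X62.802 Y18.449
G01 X69.334 Y30.299
G01 X82.622 Y27.749
M5
G0 X22.555 Y18.241
M3 S920
G01 X89.308 Y124.466 F908
G01 X10.583 Y82.349
G01 X78.612 Y119.887
G01 X5.664 Y68.278
M5
G0 X0.000 Y0.000

Since the viewBox matches the mm dimensions, user units are millimetres directly. The only transform is the Y-flip y_m = 203.054 − y_svg.

Shape 1 is a circle drawn with `<circle>`. Its stroke #ff00ff means cut at S920, F908. After flipping Y the toolpath is (80.725,106.255) → (77.075,117.488) → (67.520,124.430) → (55.710,124.430) → (46.155,117.488) → (42.505,106.255) → (46.155,95.022) → (55.710,88.080) → (67.520,88.080) → (77.075,95.022) → (80.725,106.255), returning to the start.

Shape 2 is a circle drawn with `<circle>`. Its stroke #ff00ff means cut at S920, F908. After flipping Y the toolpath is (76.468,101.615) → (69.968,121.620) → (52.950,133.984) → (31.916,133.984) → (14.898,121.620) → (8.398,101.615) → (14.898,81.610) → (31.916,69.246) → (52.950,69.246) → (69.968,81.610) → (76.468,101.615), returning to the start.

Shape 3 is a regular polygon drawn with `<polygon>`. Its stroke #ff00ff means cut at S920, F908. After flipping Y the toolpath is (82.622,27.749) → (84.303,14.323) → (72.054,8.575) → (62.802,18.449) → (69.334,30.299) → (82.622,27.749), returning to the start.

Shape 4 is a open polyline drawn with `<path>`. Its stroke #ff00ff means cut at S920, F908. After flipping Y the toolpath is (22.555,18.241) → (89.308,124.466) → (10.583,82.349) → (78.612,119.887) → (5.664,68.278).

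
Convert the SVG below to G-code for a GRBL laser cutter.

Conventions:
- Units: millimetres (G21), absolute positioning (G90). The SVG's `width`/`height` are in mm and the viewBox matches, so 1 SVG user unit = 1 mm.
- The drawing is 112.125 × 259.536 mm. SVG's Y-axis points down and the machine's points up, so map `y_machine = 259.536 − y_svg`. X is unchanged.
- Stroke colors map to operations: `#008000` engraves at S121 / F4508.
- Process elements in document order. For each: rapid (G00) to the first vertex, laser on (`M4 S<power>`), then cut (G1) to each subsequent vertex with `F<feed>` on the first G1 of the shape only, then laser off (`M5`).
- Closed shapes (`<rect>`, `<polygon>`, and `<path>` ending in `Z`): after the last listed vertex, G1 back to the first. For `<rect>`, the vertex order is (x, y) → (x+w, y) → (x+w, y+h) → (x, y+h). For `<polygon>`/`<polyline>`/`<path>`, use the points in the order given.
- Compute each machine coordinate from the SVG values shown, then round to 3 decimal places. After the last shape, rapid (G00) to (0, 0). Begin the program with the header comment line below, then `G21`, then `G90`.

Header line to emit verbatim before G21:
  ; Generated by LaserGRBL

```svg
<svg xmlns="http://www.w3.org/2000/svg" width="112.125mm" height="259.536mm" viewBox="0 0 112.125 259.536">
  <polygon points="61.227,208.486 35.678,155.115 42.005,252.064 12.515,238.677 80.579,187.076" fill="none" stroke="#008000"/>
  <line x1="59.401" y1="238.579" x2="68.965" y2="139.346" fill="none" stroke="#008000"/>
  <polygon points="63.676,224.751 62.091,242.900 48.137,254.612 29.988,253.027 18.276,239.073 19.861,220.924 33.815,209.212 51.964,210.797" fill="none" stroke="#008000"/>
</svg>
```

Since the viewBox matches the mm dimensions, user units are millimetres directly. The only transform is the Y-flip y_m = 259.536 − y_svg.

Shape 1 is a closed polygon drawn with `<polygon>`. Its stroke #008000 means engrave at S121, F4508. After flipping Y the toolpath is (61.227,51.050) → (35.678,104.421) → (42.005,7.472) → (12.515,20.859) → (80.579,72.460) → (61.227,51.050), returning to the start.

Shape 2 is a line segment drawn with `<line>`. Its stroke #008000 means engrave at S121, F4508. After flipping Y the toolpath is (59.401,20.957) → (68.965,120.190).

Shape 3 is a regular polygon drawn with `<polygon>`. Its stroke #008000 means engrave at S121, F4508. After flipping Y the toolpath is (63.676,34.785) → (62.091,16.636) → (48.137,4.924) → (29.988,6.509) → (18.276,20.463) → (19.861,38.612) → (33.815,50.324) → (51.964,48.739) → (63.676,34.785), returning to the start.

; Generated by LaserGRBL
G21
G90
G00 X61.227 Y51.050
M4 S121
G1 X35.678 Y104.421 F4508
G1 X42.005 Y7.472
G1 X12.515 Y20.859
G1 X80.579 Y72.460
G1 X61.227 Y51.050
M5
G00 X59.401 Y20.957
M4 S121
G1 X68.965 Y120.190 F4508
M5
G00 X63.676 Y34.785
M4 S121
G1 X62.091 Y16.636 F4508
G1 X48.137 Y4.924
G1 X29.988 Y6.509
G1 X18.276 Y20.463
G1 X19.861 Y38.612
G1 X33.815 Y50.324
G1 X51.964 Y48.739
G1 X63.676 Y34.785
M5
G00 X0.000 Y0.000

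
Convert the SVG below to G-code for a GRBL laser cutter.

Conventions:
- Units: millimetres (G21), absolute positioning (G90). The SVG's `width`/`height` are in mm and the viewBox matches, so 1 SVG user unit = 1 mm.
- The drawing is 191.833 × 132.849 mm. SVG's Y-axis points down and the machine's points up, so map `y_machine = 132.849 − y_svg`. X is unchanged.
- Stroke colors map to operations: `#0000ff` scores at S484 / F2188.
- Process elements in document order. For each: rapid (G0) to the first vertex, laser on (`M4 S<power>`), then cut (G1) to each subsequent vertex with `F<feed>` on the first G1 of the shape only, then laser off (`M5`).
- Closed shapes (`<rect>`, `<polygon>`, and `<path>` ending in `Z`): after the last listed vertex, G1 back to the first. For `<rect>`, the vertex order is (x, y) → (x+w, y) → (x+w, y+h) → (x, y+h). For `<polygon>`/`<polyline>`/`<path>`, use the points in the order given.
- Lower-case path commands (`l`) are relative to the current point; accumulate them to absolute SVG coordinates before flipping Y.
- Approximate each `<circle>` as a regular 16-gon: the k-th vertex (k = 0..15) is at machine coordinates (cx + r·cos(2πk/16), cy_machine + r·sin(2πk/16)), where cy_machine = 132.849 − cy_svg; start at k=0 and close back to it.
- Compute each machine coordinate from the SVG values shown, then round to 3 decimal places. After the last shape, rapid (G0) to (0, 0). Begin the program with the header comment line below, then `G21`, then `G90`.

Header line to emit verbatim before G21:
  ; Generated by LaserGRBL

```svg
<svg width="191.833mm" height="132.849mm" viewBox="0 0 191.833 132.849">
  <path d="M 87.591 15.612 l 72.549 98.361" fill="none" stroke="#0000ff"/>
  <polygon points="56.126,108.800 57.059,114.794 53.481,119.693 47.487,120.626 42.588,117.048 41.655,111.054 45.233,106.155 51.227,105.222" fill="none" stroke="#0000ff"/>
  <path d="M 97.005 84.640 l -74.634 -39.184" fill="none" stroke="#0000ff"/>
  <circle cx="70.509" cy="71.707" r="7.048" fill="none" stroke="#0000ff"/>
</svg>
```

; Generated by LaserGRBL
G21
G90
G0 X87.591 Y117.237
M4 S484
G1 X160.140 Y18.876 F2188
M5
G0 X56.126 Y24.049
M4 S484
G1 X57.059 Y18.055 F2188
G1 X53.481 Y13.156
G1 X47.487 Y12.223
G1 X42.588 Y15.801
G1 X41.655 Y21.795
G1 X45.233 Y26.694
G1 X51.227 Y27.627
G1 X56.126 Y24.049
M5
G0 X97.005 Y48.209
M4 S484
G1 X22.371 Y87.393 F2188
M5
G0 X77.557 Y61.142
M4 S484
G1 X77.021 Y63.839 F2188
G1 X75.493 Y66.126
G1 X73.206 Y67.654
G1 X70.509 Y68.190
G1 X67.812 Y67.654
G1 X65.525 Y66.126
G1 X63.997 Y63.839
G1 X63.461 Y61.142
G1 X63.997 Y58.445
G1 X65.525 Y56.158
G1 X67.812 Y54.630
G1 X70.509 Y54.094
G1 X73.206 Y54.630
G1 X75.493 Y56.158
G1 X77.021 Y58.445
G1 X77.557 Y61.142
M5
G0 X0.000 Y0.000

Since the viewBox matches the mm dimensions, user units are millimetres directly. The only transform is the Y-flip y_m = 132.849 − y_svg.

Shape 1 is a line segment drawn with `<path>`. Its stroke #0000ff means score at S484, F2188. After flipping Y the toolpath is (87.591,117.237) → (160.140,18.876).

Shape 2 is a regular polygon drawn with `<polygon>`. Its stroke #0000ff means score at S484, F2188. After flipping Y the toolpath is (56.126,24.049) → (57.059,18.055) → (53.481,13.156) → (47.487,12.223) → (42.588,15.801) → (41.655,21.795) → (45.233,26.694) → (51.227,27.627) → (56.126,24.049), returning to the start.

Shape 3 is a line segment drawn with `<path>`. Its stroke #0000ff means score at S484, F2188. After flipping Y the toolpath is (97.005,48.209) → (22.371,87.393).

Shape 4 is a circle drawn with `<circle>`. Its stroke #0000ff means score at S484, F2188. After flipping Y the toolpath is (77.557,61.142) → (77.021,63.839) → (75.493,66.126) → (73.206,67.654) → (70.509,68.190) → (67.812,67.654) → (65.525,66.126) → (63.997,63.839) → (63.461,61.142) → (63.997,58.445) → (65.525,56.158) → (67.812,54.630) → (70.509,54.094) → (73.206,54.630) → (75.493,56.158) → (77.021,58.445) → (77.557,61.142), returning to the start.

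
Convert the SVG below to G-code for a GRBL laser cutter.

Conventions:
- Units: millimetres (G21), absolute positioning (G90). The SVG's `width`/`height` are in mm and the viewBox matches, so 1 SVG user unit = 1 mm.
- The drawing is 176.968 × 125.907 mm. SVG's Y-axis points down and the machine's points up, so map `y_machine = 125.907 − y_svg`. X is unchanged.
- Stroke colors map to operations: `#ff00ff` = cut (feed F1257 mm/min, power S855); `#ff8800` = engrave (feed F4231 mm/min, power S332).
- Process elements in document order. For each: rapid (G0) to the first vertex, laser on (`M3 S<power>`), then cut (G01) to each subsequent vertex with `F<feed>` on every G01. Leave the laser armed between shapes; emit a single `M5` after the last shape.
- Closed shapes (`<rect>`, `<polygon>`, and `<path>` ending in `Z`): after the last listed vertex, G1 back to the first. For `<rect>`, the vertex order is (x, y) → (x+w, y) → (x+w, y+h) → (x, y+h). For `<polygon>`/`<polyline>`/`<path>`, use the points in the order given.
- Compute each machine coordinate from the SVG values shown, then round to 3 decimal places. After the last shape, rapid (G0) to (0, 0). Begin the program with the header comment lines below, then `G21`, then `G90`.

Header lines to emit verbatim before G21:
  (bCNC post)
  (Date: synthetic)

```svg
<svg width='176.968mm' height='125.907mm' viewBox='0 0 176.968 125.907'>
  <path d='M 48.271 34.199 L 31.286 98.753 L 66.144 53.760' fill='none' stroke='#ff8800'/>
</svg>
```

(bCNC post)
(Date: synthetic)
G21
G90
G0 X48.271 Y91.708
M3 S332
G01 X31.286 Y27.154 F4231
G01 X66.144 Y72.147 F4231
M5
G0 X0.000 Y0.000

viewBox `0 0 176.968 125.907` with mm width/height → 1 unit = 1 mm. Flip: y_m = 125.907 − y_svg.

**Shape 1** — `<path>` open polyline, stroke `#ff8800` → engrave (S332, F4231). Machine vertices: (48.271,91.708) → (31.286,27.154) → (66.144,72.147). Open path.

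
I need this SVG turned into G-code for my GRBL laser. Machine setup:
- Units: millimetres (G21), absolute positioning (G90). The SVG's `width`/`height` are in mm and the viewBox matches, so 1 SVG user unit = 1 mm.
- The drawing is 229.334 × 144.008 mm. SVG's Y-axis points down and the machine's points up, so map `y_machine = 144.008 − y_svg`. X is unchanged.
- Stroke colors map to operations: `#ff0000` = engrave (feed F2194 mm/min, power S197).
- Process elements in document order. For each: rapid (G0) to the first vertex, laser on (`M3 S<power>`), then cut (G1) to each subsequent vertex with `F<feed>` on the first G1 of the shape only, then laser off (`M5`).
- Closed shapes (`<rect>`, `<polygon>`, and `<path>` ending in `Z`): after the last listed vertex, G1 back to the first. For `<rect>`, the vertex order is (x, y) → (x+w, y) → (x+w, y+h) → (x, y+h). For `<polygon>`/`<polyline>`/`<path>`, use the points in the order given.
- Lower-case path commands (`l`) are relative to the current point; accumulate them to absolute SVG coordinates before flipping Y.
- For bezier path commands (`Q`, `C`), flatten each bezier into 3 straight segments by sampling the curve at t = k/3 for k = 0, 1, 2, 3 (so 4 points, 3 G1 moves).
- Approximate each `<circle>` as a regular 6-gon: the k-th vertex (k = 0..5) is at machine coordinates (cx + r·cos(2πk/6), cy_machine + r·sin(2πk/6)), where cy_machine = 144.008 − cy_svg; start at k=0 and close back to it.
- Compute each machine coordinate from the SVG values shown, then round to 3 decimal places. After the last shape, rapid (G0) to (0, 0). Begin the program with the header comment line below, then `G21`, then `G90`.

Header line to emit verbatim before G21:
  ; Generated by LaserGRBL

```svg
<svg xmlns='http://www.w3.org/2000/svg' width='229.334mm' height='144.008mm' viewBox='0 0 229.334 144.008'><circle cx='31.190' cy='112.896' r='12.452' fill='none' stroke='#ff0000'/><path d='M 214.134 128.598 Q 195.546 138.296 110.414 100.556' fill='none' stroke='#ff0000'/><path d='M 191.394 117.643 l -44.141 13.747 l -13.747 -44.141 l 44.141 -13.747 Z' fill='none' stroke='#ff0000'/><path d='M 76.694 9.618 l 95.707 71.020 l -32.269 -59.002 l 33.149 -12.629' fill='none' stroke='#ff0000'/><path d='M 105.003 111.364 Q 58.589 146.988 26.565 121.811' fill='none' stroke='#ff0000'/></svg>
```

; Generated by LaserGRBL
G21
G90
G0 X43.642 Y31.112
M3 S197
G1 X37.416 Y41.896 F2194
G1 X24.964 Y41.896
G1 X18.738 Y31.112
G1 X24.964 Y20.328
G1 X37.416 Y20.328
G1 X43.642 Y31.112
M5
G0 X214.134 Y15.410
M3 S197
G1 X194.348 Y14.216 F2194
G1 X159.775 Y23.563
G1 X110.414 Y43.452
M5
G0 X191.394 Y26.365
M3 S197
G1 X147.253 Y12.618 F2194
G1 X133.506 Y56.759
G1 X177.647 Y70.506
G1 X191.394 Y26.365
M5
G0 X76.694 Y134.390
M3 S197
G1 X172.401 Y63.370 F2194
G1 X140.132 Y122.372
G1 X173.281 Y135.001
M5
G0 X105.003 Y32.644
M3 S197
G1 X75.659 Y15.650 F2194
G1 X49.513 Y12.168
G1 X26.565 Y22.197
M5
G0 X0.000 Y0.000

viewBox `0 0 229.334 144.008` with mm width/height → 1 unit = 1 mm. Flip: y_m = 144.008 − y_svg.

**Shape 1** — `<circle>` circle, stroke `#ff0000` → engrave (S197, F2194). Machine vertices: (43.642,31.112) → (37.416,41.896) → (24.964,41.896) → (18.738,31.112) → (24.964,20.328) → (37.416,20.328) → (43.642,31.112). Closed: final G1 returns to the first vertex.

**Shape 2** — `<path>` quadratic bezier, stroke `#ff0000` → engrave (S197, F2194). Control points (SVG): P0=(214.134,128.598), P1=(195.546,138.296), P2=(110.414,100.556); sampled at t=k/3. Machine vertices: (214.134,15.410) → (194.348,14.216) → (159.775,23.563) → (110.414,43.452). Open path.

**Shape 3** — `<path>` regular polygon, stroke `#ff0000` → engrave (S197, F2194). Machine vertices: (191.394,26.365) → (147.253,12.618) → (133.506,56.759) → (177.647,70.506) → (191.394,26.365). Closed: final G1 returns to the first vertex.

**Shape 4** — `<path>` open polyline, stroke `#ff0000` → engrave (S197, F2194). Machine vertices: (76.694,134.390) → (172.401,63.370) → (140.132,122.372) → (173.281,135.001). Open path.

**Shape 5** — `<path>` quadratic bezier, stroke `#ff0000` → engrave (S197, F2194). Control points (SVG): P0=(105.003,111.364), P1=(58.589,146.988), P2=(26.565,121.811); sampled at t=k/3. Machine vertices: (105.003,32.644) → (75.659,15.650) → (49.513,12.168) → (26.565,22.197). Open path.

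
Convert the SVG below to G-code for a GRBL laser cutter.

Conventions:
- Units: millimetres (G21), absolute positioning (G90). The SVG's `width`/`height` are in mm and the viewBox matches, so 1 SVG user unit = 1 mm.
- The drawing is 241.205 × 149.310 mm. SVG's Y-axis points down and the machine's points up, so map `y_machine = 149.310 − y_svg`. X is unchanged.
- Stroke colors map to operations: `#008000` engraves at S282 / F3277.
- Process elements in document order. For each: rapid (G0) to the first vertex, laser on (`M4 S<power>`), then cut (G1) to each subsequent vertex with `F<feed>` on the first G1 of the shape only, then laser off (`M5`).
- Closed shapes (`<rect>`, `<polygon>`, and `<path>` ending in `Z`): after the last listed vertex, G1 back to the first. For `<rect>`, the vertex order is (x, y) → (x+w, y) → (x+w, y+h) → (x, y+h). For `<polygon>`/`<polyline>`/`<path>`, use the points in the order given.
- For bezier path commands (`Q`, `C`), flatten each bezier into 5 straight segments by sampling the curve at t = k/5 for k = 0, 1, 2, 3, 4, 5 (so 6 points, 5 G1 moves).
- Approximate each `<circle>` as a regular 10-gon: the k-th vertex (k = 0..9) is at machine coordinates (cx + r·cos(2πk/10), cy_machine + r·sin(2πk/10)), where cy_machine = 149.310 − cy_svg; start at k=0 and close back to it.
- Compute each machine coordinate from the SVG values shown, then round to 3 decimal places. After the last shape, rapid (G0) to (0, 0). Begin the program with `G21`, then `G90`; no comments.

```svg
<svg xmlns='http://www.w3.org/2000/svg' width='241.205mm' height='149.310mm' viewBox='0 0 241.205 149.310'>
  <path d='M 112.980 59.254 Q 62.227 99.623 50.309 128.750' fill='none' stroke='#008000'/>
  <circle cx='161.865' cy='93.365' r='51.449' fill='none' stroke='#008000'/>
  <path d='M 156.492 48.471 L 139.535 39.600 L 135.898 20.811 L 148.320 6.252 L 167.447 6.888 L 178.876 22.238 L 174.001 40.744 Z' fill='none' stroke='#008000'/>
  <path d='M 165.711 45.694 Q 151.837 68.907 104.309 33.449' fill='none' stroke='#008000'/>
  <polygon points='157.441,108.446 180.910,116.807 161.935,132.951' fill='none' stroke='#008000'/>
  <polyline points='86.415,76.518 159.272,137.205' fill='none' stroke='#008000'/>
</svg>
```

Since the viewBox matches the mm dimensions, user units are millimetres directly. The only transform is the Y-flip y_m = 149.310 − y_svg.

Shape 1 is a quadratic bezier drawn with `<path>`. Its stroke #008000 means engrave at S282, F3277. After flipping Y the toolpath is (112.980,90.056) → (94.232,74.358) → (78.591,59.560) → (66.057,45.660) → (56.630,32.660) → (50.309,20.560).

Shape 2 is a circle drawn with `<circle>`. Its stroke #008000 means engrave at S282, F3277. After flipping Y the toolpath is (213.314,55.945) → (203.488,86.186) → (177.764,104.876) → (145.966,104.876) → (120.242,86.186) → (110.416,55.945) → (120.242,25.704) → (145.966,7.014) → (177.764,7.014) → (203.488,25.704) → (213.314,55.945), returning to the start.

Shape 3 is a regular polygon drawn with `<path>`. Its stroke #008000 means engrave at S282, F3277. After flipping Y the toolpath is (156.492,100.839) → (139.535,109.710) → (135.898,128.499) → (148.320,143.058) → (167.447,142.422) → (178.876,127.072) → (174.001,108.566) → (156.492,100.839), returning to the start.

Shape 4 is a quadratic bezier drawn with `<path>`. Its stroke #008000 means engrave at S282, F3277. After flipping Y the toolpath is (165.711,103.616) → (158.815,96.678) → (149.227,94.433) → (136.947,96.882) → (121.974,104.025) → (104.309,115.861).

Shape 5 is a regular polygon drawn with `<polygon>`. Its stroke #008000 means engrave at S282, F3277. After flipping Y the toolpath is (157.441,40.864) → (180.910,32.503) → (161.935,16.359) → (157.441,40.864), returning to the start.

Shape 6 is a line segment drawn with `<polyline>`. Its stroke #008000 means engrave at S282, F3277. After flipping Y the toolpath is (86.415,72.792) → (159.272,12.105).

G21
G90
G0 X112.980 Y90.056
M4 S282
G1 X94.232 Y74.358 F3277
G1 X78.591 Y59.560
G1 X66.057 Y45.660
G1 X56.630 Y32.660
G1 X50.309 Y20.560
M5
G0 X213.314 Y55.945
M4 S282
G1 X203.488 Y86.186 F3277
G1 X177.764 Y104.876
G1 X145.966 Y104.876
G1 X120.242 Y86.186
G1 X110.416 Y55.945
G1 X120.242 Y25.704
G1 X145.966 Y7.014
G1 X177.764 Y7.014
G1 X203.488 Y25.704
G1 X213.314 Y55.945
M5
G0 X156.492 Y100.839
M4 S282
G1 X139.535 Y109.710 F3277
G1 X135.898 Y128.499
G1 X148.320 Y143.058
G1 X167.447 Y142.422
G1 X178.876 Y127.072
G1 X174.001 Y108.566
G1 X156.492 Y100.839
M5
G0 X165.711 Y103.616
M4 S282
G1 X158.815 Y96.678 F3277
G1 X149.227 Y94.433
G1 X136.947 Y96.882
G1 X121.974 Y104.025
G1 X104.309 Y115.861
M5
G0 X157.441 Y40.864
M4 S282
G1 X180.910 Y32.503 F3277
G1 X161.935 Y16.359
G1 X157.441 Y40.864
M5
G0 X86.415 Y72.792
M4 S282
G1 X159.272 Y12.105 F3277
M5
G0 X0.000 Y0.000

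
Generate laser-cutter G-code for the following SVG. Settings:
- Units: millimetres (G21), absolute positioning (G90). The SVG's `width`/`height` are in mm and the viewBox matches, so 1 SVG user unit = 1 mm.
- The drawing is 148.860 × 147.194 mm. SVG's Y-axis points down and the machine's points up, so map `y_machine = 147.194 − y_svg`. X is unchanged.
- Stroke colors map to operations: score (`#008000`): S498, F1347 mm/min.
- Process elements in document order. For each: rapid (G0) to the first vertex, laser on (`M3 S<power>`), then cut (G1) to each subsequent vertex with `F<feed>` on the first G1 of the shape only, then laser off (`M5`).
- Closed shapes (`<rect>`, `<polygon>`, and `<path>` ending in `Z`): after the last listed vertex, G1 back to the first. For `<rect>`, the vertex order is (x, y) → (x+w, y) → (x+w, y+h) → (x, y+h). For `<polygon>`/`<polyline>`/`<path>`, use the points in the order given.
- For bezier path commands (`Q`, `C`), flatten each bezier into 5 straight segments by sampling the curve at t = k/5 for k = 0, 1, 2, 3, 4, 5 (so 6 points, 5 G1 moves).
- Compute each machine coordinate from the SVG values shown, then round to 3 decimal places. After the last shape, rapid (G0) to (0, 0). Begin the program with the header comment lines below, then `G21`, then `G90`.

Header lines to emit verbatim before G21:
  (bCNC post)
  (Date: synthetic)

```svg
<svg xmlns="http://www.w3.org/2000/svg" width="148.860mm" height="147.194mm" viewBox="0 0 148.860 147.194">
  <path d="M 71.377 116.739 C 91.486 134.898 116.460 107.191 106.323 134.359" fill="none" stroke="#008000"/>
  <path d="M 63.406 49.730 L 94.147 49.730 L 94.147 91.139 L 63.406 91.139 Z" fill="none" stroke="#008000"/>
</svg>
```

1 u = 1 mm; y_m = 147.194 − y.

[1] `<path>` cubic bezier, #008000→score S498 F1347: (71.377,30.455) → (83.706,24.258) → (95.285,24.232) → (104.193,25.544) → (108.512,23.357) → (106.323,12.835)

[2] `<path>` rectangle, #008000→score S498 F1347: (63.406,97.464) → (94.147,97.464) → (94.147,56.055) → (63.406,56.055) → (63.406,97.464) (closed)

(bCNC post)
(Date: synthetic)
G21
G90
G0 X71.377 Y30.455
M3 S498
G1 X83.706 Y24.258 F1347
G1 X95.285 Y24.232
G1 X104.193 Y25.544
G1 X108.512 Y23.357
G1 X106.323 Y12.835
M5
G0 X63.406 Y97.464
M3 S498
G1 X94.147 Y97.464 F1347
G1 X94.147 Y56.055
G1 X63.406 Y56.055
G1 X63.406 Y97.464
M5
G0 X0.000 Y0.000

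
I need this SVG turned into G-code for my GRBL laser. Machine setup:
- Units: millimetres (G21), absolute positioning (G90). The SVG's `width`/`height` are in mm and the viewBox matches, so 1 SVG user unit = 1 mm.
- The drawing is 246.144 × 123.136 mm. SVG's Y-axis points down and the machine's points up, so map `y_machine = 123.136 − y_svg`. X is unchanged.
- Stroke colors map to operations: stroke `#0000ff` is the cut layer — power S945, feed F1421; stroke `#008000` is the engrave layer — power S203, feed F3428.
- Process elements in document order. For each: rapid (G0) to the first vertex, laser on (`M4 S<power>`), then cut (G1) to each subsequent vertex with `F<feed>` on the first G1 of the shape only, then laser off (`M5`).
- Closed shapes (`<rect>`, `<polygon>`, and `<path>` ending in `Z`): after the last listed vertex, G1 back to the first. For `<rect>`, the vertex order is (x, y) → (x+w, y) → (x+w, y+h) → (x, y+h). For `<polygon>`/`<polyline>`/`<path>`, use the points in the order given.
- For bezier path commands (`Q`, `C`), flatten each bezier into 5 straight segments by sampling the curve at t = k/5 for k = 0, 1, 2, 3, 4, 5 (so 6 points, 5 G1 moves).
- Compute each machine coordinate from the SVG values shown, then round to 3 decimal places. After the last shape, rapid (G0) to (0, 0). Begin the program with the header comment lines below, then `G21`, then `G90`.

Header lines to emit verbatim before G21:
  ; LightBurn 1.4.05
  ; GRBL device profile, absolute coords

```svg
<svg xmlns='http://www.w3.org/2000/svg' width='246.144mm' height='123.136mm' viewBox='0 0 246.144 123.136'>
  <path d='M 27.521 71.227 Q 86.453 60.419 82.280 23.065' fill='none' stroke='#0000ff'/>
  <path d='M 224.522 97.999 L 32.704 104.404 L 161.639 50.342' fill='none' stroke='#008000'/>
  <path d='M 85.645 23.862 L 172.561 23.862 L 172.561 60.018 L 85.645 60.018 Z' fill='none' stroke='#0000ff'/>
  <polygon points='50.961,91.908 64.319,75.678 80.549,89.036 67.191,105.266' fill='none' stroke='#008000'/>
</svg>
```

viewBox `0 0 246.144 123.136` with mm width/height → 1 unit = 1 mm. Flip: y_m = 123.136 − y_svg.

**Shape 1** — `<path>` quadratic bezier, stroke `#0000ff` → cut (S945, F1421). Control points (SVG): P0=(27.521,71.227), P1=(86.453,60.419), P2=(82.280,23.065); sampled at t=k/5. Machine vertices: (27.521,51.909) → (48.570,57.294) → (64.570,64.803) → (75.522,74.435) → (81.425,86.191) → (82.280,100.071). Open path.

**Shape 2** — `<path>` open polyline, stroke `#008000` → engrave (S203, F3428). Machine vertices: (224.522,25.137) → (32.704,18.732) → (161.639,72.794). Open path.

**Shape 3** — `<path>` rectangle, stroke `#0000ff` → cut (S945, F1421). Machine vertices: (85.645,99.274) → (172.561,99.274) → (172.561,63.118) → (85.645,63.118) → (85.645,99.274). Closed: final G1 returns to the first vertex.

**Shape 4** — `<polygon>` regular polygon, stroke `#008000` → engrave (S203, F3428). Machine vertices: (50.961,31.228) → (64.319,47.458) → (80.549,34.100) → (67.191,17.870) → (50.961,31.228). Closed: final G1 returns to the first vertex.

; LightBurn 1.4.05
; GRBL device profile, absolute coords
G21
G90
G0 X27.521 Y51.909
M4 S945
G1 X48.570 Y57.294 F1421
G1 X64.570 Y64.803
G1 X75.522 Y74.435
G1 X81.425 Y86.191
G1 X82.280 Y100.071
M5
G0 X224.522 Y25.137
M4 S203
G1 X32.704 Y18.732 F3428
G1 X161.639 Y72.794
M5
G0 X85.645 Y99.274
M4 S945
G1 X172.561 Y99.274 F1421
G1 X172.561 Y63.118
G1 X85.645 Y63.118
G1 X85.645 Y99.274
M5
G0 X50.961 Y31.228
M4 S203
G1 X64.319 Y47.458 F3428
G1 X80.549 Y34.100
G1 X67.191 Y17.870
G1 X50.961 Y31.228
M5
G0 X0.000 Y0.000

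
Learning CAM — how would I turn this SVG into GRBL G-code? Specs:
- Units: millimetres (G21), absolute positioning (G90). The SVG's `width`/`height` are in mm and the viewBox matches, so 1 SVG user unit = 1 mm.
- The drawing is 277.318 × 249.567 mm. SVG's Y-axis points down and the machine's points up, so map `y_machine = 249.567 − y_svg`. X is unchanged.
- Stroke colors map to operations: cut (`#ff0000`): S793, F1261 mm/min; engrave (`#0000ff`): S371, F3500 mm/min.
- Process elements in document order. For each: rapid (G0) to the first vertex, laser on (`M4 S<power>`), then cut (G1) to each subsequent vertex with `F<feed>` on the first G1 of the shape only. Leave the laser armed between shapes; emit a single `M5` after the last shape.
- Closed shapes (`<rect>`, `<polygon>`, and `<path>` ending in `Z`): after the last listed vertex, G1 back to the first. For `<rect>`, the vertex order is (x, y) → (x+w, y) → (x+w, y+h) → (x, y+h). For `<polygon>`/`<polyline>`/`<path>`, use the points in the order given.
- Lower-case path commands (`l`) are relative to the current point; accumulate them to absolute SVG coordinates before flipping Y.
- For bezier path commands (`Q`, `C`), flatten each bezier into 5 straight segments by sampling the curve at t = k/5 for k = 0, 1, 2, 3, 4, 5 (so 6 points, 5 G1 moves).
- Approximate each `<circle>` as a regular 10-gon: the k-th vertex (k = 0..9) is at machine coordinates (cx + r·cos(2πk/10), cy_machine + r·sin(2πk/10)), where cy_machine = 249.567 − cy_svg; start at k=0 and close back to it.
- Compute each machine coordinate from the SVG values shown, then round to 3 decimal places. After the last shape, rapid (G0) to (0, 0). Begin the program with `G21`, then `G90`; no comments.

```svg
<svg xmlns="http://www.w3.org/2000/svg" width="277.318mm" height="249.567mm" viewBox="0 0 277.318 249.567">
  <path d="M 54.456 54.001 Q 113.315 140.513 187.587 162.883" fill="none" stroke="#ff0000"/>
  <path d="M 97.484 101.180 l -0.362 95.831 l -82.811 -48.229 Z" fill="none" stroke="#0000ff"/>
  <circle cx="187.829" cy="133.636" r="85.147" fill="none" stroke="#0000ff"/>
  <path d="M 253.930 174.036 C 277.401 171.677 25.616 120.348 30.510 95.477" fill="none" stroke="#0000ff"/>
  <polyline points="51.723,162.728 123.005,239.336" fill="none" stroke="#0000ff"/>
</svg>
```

Since the viewBox matches the mm dimensions, user units are millimetres directly. The only transform is the Y-flip y_m = 249.567 − y_svg.

Shape 1 is a quadratic bezier drawn with `<path>`. Its stroke #ff0000 means cut at S793, F1261. After flipping Y the toolpath is (54.456,195.566) → (78.616,163.527) → (104.009,136.619) → (130.635,114.843) → (158.495,98.198) → (187.587,86.684).

Shape 2 is a regular polygon drawn with `<path>`. Its stroke #0000ff means engrave at S371, F3500. After flipping Y the toolpath is (97.484,148.387) → (97.122,52.556) → (14.311,100.785) → (97.484,148.387), returning to the start.

Shape 3 is a circle drawn with `<circle>`. Its stroke #0000ff means engrave at S371, F3500. After flipping Y the toolpath is (272.976,115.931) → (256.714,165.979) → (214.141,196.911) → (161.517,196.911) → (118.944,165.979) → (102.682,115.931) → (118.944,65.883) → (161.517,34.951) → (214.141,34.951) → (256.714,65.883) → (272.976,115.931), returning to the start.

Shape 4 is a cubic bezier drawn with `<path>`. Its stroke #0000ff means engrave at S371, F3500. After flipping Y the toolpath is (253.930,75.531) → (239.237,82.219) → (184.016,97.040) → (113.799,116.372) → (54.120,136.596) → (30.510,154.090).

Shape 5 is a line segment drawn with `<polyline>`. Its stroke #0000ff means engrave at S371, F3500. After flipping Y the toolpath is (51.723,86.839) → (123.005,10.231).

G21
G90
G0 X54.456 Y195.566
M4 S793
G1 X78.616 Y163.527 F1261
G1 X104.009 Y136.619
G1 X130.635 Y114.843
G1 X158.495 Y98.198
G1 X187.587 Y86.684
G0 X97.484 Y148.387
M4 S371
G1 X97.122 Y52.556 F3500
G1 X14.311 Y100.785
G1 X97.484 Y148.387
G0 X272.976 Y115.931
M4 S371
G1 X256.714 Y165.979 F3500
G1 X214.141 Y196.911
G1 X161.517 Y196.911
G1 X118.944 Y165.979
G1 X102.682 Y115.931
G1 X118.944 Y65.883
G1 X161.517 Y34.951
G1 X214.141 Y34.951
G1 X256.714 Y65.883
G1 X272.976 Y115.931
G0 X253.930 Y75.531
M4 S371
G1 X239.237 Y82.219 F3500
G1 X184.016 Y97.040
G1 X113.799 Y116.372
G1 X54.120 Y136.596
G1 X30.510 Y154.090
G0 X51.723 Y86.839
M4 S371
G1 X123.005 Y10.231 F3500
M5
G0 X0.000 Y0.000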